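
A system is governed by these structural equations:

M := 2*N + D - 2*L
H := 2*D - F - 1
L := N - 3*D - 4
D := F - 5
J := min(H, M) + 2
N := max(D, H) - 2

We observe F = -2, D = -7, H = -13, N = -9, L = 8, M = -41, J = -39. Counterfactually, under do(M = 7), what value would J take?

-11

Intervening sets M = 7 and removes its equation (M := 2*N + D - 2*L).
D = F - 5  [with F=-2]  = -7
H = 2*D - F - 1  [with D=-7, F=-2]  = -13
J = min(H, M) + 2  [with H=-13, M=7]  = -11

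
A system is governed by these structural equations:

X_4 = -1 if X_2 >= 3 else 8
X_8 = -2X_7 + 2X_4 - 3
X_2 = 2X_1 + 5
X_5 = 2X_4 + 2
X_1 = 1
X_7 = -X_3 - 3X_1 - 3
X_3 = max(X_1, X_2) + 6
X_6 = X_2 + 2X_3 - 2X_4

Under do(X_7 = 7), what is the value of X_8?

do(X_7=7) replaces the equation X_7 = -X_3 - 3X_1 - 3 with the constant X_7 = 7.
X_2 = 2X_1 + 5  [with X_1=1]  = 7
X_4 = -1 if X_2 >= 3 else 8  [with X_2=7]  = -1
X_8 = -2X_7 + 2X_4 - 3  [with X_7=7, X_4=-1]  = -19

-19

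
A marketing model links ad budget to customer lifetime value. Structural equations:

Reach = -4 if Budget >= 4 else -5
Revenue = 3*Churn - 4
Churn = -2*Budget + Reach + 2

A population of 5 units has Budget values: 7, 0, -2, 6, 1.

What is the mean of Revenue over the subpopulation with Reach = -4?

Observing Reach=-4 restricts to units where Reach's equation naturally yields -4: Budget ∈ {7, 6}. In that subpopulation Revenue = -52, -46, mean -49.

-49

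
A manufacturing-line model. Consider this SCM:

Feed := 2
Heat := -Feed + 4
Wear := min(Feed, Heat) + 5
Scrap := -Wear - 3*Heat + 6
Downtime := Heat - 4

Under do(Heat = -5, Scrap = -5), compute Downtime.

-9

Setting Heat = -5, Scrap = -5 by intervention discards those variables' equations.
Downtime = Heat - 4  [with Heat=-5]  = -9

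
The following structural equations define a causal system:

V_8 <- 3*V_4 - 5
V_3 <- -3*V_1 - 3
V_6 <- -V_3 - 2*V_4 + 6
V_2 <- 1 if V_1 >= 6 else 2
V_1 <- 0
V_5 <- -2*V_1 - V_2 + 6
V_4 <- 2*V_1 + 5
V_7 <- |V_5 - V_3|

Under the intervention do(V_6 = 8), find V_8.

Intervening sets V_6 = 8 and removes its equation (V_6 <- -V_3 - 2*V_4 + 6).
V_8 is not downstream of the intervention, so its value is determined by the original equations.
V_4 = 2*V_1 + 5  [with V_1=0]  = 5
V_8 = 3*V_4 - 5  [with V_4=5]  = 10

10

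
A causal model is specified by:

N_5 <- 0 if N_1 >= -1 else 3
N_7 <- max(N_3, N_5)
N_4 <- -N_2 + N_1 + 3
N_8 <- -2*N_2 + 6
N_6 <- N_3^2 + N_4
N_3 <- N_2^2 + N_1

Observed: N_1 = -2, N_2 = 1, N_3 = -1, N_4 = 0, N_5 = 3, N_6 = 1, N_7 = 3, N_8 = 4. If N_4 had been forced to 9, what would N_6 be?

10

Under do(N_4=9), the mechanism N_4 <- -N_2 + N_1 + 3 is discarded; N_4 is fixed at 9.
N_3 = N_2^2 + N_1  [with N_2=1, N_1=-2]  = -1
N_6 = N_3^2 + N_4  [with N_3=-1, N_4=9]  = 10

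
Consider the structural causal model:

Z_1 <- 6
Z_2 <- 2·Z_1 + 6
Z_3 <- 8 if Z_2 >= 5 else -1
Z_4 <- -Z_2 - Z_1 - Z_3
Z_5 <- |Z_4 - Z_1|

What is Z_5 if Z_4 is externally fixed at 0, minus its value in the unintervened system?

Intervening sets Z_4 = 0 and removes its equation (Z_4 <- -Z_2 - Z_1 - Z_3).
Z_5 = |Z_4 - Z_1|  [with Z_4=0, Z_1=6]  = 6
Without intervention: Z_2 = 2·Z_1 + 6  [with Z_1=6]  = 18; Z_3 = 8 if Z_2 >= 5 else -1  [with Z_2=18]  = 8; Z_4 = -Z_2 - Z_1 - Z_3  [with Z_2=18, Z_1=6, Z_3=8]  = -32; Z_5 = |Z_4 - Z_1|  [with Z_4=-32, Z_1=6]  = 38.
Change = 6 − 38 = -32.

-32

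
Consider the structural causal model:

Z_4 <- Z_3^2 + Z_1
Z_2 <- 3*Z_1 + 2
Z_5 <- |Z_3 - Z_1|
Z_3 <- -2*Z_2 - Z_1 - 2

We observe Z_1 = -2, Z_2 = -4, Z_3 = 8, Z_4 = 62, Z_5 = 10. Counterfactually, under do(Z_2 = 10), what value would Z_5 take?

do(Z_2=10) replaces the equation Z_2 <- 3*Z_1 + 2 with the constant Z_2 = 10.
Z_3 = -2*Z_2 - Z_1 - 2  [with Z_2=10, Z_1=-2]  = -20
Z_5 = |Z_3 - Z_1|  [with Z_3=-20, Z_1=-2]  = 18

18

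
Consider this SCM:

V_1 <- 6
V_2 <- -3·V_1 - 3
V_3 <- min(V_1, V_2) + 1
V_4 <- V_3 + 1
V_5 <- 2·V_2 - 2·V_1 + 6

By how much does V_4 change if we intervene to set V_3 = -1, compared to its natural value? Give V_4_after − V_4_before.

19

The intervention breaks the incoming arrows to V_3: V_3 <- min(V_1, V_2) + 1 no longer applies, and V_3 = -1.
V_4 = V_3 + 1  [with V_3=-1]  = 0
Without intervention: V_2 = -3·V_1 - 3  [with V_1=6]  = -21; V_3 = min(V_1, V_2) + 1  [with V_1=6, V_2=-21]  = -20; V_4 = V_3 + 1  [with V_3=-20]  = -19.
Change = 0 − (-19) = 19.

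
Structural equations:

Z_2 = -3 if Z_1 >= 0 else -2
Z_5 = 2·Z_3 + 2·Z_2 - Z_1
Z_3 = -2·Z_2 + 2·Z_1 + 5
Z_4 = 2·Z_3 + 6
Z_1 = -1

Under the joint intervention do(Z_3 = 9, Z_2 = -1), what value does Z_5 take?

17

Setting Z_3 = 9, Z_2 = -1 by intervention discards those variables' equations.
Z_5 = 2·Z_3 + 2·Z_2 - Z_1  [with Z_3=9, Z_2=-1, Z_1=-1]  = 17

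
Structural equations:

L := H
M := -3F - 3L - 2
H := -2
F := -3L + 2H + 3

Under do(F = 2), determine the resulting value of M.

The intervention breaks the incoming arrows to F: F := -3L + 2H + 3 no longer applies, and F = 2.
L = H  [with H=-2]  = -2
M = -3F - 3L - 2  [with F=2, L=-2]  = -2

-2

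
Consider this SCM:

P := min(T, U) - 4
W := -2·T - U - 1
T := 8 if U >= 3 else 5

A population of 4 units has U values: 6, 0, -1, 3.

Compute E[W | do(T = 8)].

do(T=8) breaks T's dependence on U. With T=8 fixed, W across the units is -23, -17, -16, -20, mean -19.

-19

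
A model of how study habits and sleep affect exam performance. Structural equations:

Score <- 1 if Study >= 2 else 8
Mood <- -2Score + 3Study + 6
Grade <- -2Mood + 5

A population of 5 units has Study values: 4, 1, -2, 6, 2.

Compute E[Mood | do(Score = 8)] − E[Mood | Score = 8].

Every unit gets Score=8 under the intervention. Mood values become 2, -7, -16, 8, -4; E[Mood|do(Score=8)] = -3.4.
Observing Score=8 restricts to units where Score's equation naturally yields 8: Study ∈ {1, -2}. In that subpopulation Mood = -7, -16, mean -11.5.
Difference = -3.4 − (-11.5) = 8.1.

8.1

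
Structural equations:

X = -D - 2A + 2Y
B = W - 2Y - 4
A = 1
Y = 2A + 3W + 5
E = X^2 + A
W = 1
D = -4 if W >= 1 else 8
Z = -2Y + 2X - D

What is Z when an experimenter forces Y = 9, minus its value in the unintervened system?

-2

The intervention breaks the incoming arrows to Y: Y = 2A + 3W + 5 no longer applies, and Y = 9.
D = -4 if W >= 1 else 8  [with W=1]  = -4
X = -D - 2A + 2Y  [with D=-4, A=1, Y=9]  = 20
Z = -2Y + 2X - D  [with Y=9, X=20, D=-4]  = 26
Without intervention: Y = 2A + 3W + 5  [with A=1, W=1]  = 10; D = -4 if W >= 1 else 8  [with W=1]  = -4; X = -D - 2A + 2Y  [with D=-4, A=1, Y=10]  = 22; Z = -2Y + 2X - D  [with Y=10, X=22, D=-4]  = 28.
Change = 26 − 28 = -2.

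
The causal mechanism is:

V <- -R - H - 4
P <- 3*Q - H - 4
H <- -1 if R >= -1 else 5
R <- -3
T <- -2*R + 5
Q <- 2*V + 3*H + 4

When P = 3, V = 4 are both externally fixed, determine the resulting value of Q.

27

Under do(P = 3, V = 4), each intervened variable's structural equation is replaced by its fixed value.
H = -1 if R >= -1 else 5  [with R=-3]  = 5
Q = 2*V + 3*H + 4  [with V=4, H=5]  = 27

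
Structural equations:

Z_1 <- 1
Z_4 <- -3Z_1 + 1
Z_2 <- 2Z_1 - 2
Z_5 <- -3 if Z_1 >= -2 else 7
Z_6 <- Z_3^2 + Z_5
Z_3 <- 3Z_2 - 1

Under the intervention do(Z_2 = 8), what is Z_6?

526

Under do(Z_2=8), the mechanism Z_2 <- 2Z_1 - 2 is discarded; Z_2 is fixed at 8.
Z_3 = 3Z_2 - 1  [with Z_2=8]  = 23
Z_5 = -3 if Z_1 >= -2 else 7  [with Z_1=1]  = -3
Z_6 = Z_3^2 + Z_5  [with Z_3=23, Z_5=-3]  = 526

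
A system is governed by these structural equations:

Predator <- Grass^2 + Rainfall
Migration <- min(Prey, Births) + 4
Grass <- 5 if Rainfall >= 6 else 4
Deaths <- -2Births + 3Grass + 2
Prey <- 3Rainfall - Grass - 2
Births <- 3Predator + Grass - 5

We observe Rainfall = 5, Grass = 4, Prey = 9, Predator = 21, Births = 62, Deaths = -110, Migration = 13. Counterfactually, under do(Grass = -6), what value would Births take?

112

do(Grass=-6) replaces the equation Grass <- 5 if Rainfall >= 6 else 4 with the constant Grass = -6.
Predator = Grass^2 + Rainfall  [with Grass=-6, Rainfall=5]  = 41
Births = 3Predator + Grass - 5  [with Predator=41, Grass=-6]  = 112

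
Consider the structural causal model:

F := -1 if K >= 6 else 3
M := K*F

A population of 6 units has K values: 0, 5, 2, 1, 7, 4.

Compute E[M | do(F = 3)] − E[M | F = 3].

Under do(F=3), F's equation is replaced by F=3 for every unit. Per-unit M: 0, 15, 6, 3, 21, 12. Mean = 9.5.
Observing F=3 restricts to units where F's equation naturally yields 3: K ∈ {0, 5, 2, 1, 4}. In that subpopulation M = 0, 15, 6, 3, 12, mean 7.2.
Difference = 9.5 − 7.2 = 2.3.

2.3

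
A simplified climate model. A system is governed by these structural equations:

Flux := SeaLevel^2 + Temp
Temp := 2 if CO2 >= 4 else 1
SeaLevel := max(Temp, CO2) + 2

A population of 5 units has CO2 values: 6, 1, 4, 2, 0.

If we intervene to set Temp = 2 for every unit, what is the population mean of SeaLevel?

5.2

The intervention sets Temp=2 in all 5 units regardless of CO2. Recomputing SeaLevel per unit gives 8, 4, 6, 4, 4; average 5.2.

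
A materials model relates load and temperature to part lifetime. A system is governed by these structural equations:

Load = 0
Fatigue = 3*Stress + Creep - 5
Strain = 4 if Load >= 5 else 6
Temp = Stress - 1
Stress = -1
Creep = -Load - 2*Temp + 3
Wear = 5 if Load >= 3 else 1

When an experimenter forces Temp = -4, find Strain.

6

Under do(Temp=-4), the mechanism Temp = Stress - 1 is discarded; Temp is fixed at -4.
Since Strain is not a descendant of the intervened variable, it is unaffected.
Strain = 4 if Load >= 5 else 6  [with Load=0]  = 6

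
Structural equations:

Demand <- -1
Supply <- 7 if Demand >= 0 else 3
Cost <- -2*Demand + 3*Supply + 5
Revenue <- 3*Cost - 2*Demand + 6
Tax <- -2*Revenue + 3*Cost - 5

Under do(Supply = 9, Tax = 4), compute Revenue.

The joint intervention fixes Supply = 9, Tax = 4, removing each variable's own equation.
Cost = -2*Demand + 3*Supply + 5  [with Demand=-1, Supply=9]  = 34
Revenue = 3*Cost - 2*Demand + 6  [with Cost=34, Demand=-1]  = 110

110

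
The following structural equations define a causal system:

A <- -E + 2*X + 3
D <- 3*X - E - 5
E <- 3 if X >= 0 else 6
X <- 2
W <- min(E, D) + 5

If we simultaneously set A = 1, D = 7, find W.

8

The joint intervention fixes A = 1, D = 7, removing each variable's own equation.
E = 3 if X >= 0 else 6  [with X=2]  = 3
W = min(E, D) + 5  [with E=3, D=7]  = 8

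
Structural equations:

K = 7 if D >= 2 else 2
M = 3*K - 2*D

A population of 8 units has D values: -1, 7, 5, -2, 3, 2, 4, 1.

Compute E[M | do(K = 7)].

16.25

do(K=7) breaks K's dependence on D. With K=7 fixed, M across the units is 23, 7, 11, 25, 15, 17, 13, 19, mean 16.25.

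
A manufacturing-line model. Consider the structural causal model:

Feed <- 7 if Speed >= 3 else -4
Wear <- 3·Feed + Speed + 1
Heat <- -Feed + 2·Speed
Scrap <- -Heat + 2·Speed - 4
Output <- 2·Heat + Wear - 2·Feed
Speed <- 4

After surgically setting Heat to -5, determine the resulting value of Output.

2

The intervention breaks the incoming arrows to Heat: Heat <- -Feed + 2·Speed no longer applies, and Heat = -5.
Feed = 7 if Speed >= 3 else -4  [with Speed=4]  = 7
Wear = 3·Feed + Speed + 1  [with Feed=7, Speed=4]  = 26
Output = 2·Heat + Wear - 2·Feed  [with Heat=-5, Wear=26, Feed=7]  = 2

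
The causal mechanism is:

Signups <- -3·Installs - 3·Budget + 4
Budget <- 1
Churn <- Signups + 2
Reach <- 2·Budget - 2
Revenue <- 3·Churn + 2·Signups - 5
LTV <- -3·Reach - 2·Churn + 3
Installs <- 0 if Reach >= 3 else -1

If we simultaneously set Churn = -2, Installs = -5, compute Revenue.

The joint intervention fixes Churn = -2, Installs = -5, removing each variable's own equation.
Signups = -3·Installs - 3·Budget + 4  [with Installs=-5, Budget=1]  = 16
Revenue = 3·Churn + 2·Signups - 5  [with Churn=-2, Signups=16]  = 21

21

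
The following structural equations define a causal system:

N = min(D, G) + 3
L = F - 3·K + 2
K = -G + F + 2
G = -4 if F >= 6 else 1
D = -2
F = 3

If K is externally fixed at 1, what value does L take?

Intervening sets K = 1 and removes its equation (K = -G + F + 2).
L = F - 3·K + 2  [with F=3, K=1]  = 2

2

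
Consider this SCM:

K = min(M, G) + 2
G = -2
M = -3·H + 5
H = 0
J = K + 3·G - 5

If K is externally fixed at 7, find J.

-4

Intervening sets K = 7 and removes its equation (K = min(M, G) + 2).
J = K + 3·G - 5  [with K=7, G=-2]  = -4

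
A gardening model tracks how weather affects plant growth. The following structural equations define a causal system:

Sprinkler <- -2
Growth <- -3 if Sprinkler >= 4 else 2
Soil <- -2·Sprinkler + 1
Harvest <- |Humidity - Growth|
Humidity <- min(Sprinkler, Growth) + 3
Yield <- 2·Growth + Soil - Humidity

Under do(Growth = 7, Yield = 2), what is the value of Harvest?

6

Setting Growth = 7, Yield = 2 by intervention discards those variables' equations.
Humidity = min(Sprinkler, Growth) + 3  [with Sprinkler=-2, Growth=7]  = 1
Harvest = |Humidity - Growth|  [with Humidity=1, Growth=7]  = 6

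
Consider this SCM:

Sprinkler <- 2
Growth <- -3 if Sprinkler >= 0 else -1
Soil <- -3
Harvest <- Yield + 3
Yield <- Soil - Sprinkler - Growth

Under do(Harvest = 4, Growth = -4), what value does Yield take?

-1

Under do(Harvest = 4, Growth = -4), each intervened variable's structural equation is replaced by its fixed value.
Yield = Soil - Sprinkler - Growth  [with Soil=-3, Sprinkler=2, Growth=-4]  = -1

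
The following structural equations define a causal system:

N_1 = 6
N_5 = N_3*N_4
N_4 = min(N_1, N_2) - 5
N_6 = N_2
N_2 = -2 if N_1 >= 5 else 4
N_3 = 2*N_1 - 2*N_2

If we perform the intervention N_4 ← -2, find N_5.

-32

Intervening sets N_4 = -2 and removes its equation (N_4 = min(N_1, N_2) - 5).
N_2 = -2 if N_1 >= 5 else 4  [with N_1=6]  = -2
N_3 = 2*N_1 - 2*N_2  [with N_1=6, N_2=-2]  = 16
N_5 = N_3*N_4  [with N_3=16, N_4=-2]  = -32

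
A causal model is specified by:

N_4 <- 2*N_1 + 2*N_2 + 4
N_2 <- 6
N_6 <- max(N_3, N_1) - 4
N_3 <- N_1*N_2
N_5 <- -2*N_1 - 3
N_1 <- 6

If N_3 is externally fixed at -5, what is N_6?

2

The intervention breaks the incoming arrows to N_3: N_3 <- N_1*N_2 no longer applies, and N_3 = -5.
N_6 = max(N_3, N_1) - 4  [with N_3=-5, N_1=6]  = 2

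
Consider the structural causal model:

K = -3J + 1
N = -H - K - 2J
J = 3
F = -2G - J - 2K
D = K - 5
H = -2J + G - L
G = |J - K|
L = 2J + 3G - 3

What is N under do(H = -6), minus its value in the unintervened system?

-25

The intervention breaks the incoming arrows to H: H = -2J + G - L no longer applies, and H = -6.
K = -3J + 1  [with J=3]  = -8
N = -H - K - 2J  [with H=-6, K=-8, J=3]  = 8
Without intervention: K = -3J + 1  [with J=3]  = -8; G = |J - K|  [with J=3, K=-8]  = 11; L = 2J + 3G - 3  [with J=3, G=11]  = 36; H = -2J + G - L  [with J=3, G=11, L=36]  = -31; N = -H - K - 2J  [with H=-31, K=-8, J=3]  = 33.
Change = 8 − 33 = -25.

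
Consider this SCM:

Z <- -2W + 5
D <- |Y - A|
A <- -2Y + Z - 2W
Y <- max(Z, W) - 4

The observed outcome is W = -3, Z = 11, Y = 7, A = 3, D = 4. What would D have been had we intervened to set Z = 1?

16

do(Z=1) replaces the equation Z <- -2W + 5 with the constant Z = 1.
Y = max(Z, W) - 4  [with Z=1, W=-3]  = -3
A = -2Y + Z - 2W  [with Y=-3, Z=1, W=-3]  = 13
D = |Y - A|  [with Y=-3, A=13]  = 16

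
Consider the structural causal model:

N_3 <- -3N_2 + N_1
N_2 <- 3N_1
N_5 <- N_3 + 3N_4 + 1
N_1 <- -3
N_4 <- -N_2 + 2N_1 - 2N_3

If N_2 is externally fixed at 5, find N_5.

do(N_2=5) replaces the equation N_2 <- 3N_1 with the constant N_2 = 5.
N_3 = -3N_2 + N_1  [with N_2=5, N_1=-3]  = -18
N_4 = -N_2 + 2N_1 - 2N_3  [with N_2=5, N_1=-3, N_3=-18]  = 25
N_5 = N_3 + 3N_4 + 1  [with N_3=-18, N_4=25]  = 58

58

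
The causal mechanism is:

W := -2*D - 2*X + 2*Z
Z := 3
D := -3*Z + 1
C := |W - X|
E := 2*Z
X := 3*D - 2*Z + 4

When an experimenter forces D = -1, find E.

do(D=-1) replaces the equation D := -3*Z + 1 with the constant D = -1.
Since E is not a descendant of the intervened variable, it is unaffected.
E = 2*Z  [with Z=3]  = 6

6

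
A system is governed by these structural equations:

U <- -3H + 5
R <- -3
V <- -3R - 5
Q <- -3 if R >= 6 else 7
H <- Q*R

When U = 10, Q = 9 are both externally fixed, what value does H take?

-27

Setting U = 10, Q = 9 by intervention discards those variables' equations.
H = Q*R  [with Q=9, R=-3]  = -27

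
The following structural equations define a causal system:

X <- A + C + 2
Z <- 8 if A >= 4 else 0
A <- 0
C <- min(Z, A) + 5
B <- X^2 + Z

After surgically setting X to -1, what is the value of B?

1

Intervening sets X = -1 and removes its equation (X <- A + C + 2).
Z = 8 if A >= 4 else 0  [with A=0]  = 0
B = X^2 + Z  [with X=-1, Z=0]  = 1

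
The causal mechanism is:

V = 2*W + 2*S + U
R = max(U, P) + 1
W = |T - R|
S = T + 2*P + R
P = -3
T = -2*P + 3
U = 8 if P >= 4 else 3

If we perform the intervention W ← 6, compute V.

29

Under do(W=6), the mechanism W = |T - R| is discarded; W is fixed at 6.
U = 8 if P >= 4 else 3  [with P=-3]  = 3
R = max(U, P) + 1  [with U=3, P=-3]  = 4
T = -2*P + 3  [with P=-3]  = 9
S = T + 2*P + R  [with T=9, P=-3, R=4]  = 7
V = 2*W + 2*S + U  [with W=6, S=7, U=3]  = 29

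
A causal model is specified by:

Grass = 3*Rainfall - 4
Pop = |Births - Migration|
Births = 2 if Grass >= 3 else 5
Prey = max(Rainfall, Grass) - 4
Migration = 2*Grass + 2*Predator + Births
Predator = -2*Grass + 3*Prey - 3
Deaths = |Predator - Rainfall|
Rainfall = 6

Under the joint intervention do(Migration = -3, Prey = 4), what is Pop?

5

Setting Migration = -3, Prey = 4 by intervention discards those variables' equations.
Grass = 3*Rainfall - 4  [with Rainfall=6]  = 14
Births = 2 if Grass >= 3 else 5  [with Grass=14]  = 2
Pop = |Births - Migration|  [with Births=2, Migration=-3]  = 5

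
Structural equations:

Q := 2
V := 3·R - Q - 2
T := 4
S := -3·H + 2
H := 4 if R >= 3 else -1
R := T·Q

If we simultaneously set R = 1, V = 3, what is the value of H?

The joint intervention fixes R = 1, V = 3, removing each variable's own equation.
H = 4 if R >= 3 else -1  [with R=1]  = -1

-1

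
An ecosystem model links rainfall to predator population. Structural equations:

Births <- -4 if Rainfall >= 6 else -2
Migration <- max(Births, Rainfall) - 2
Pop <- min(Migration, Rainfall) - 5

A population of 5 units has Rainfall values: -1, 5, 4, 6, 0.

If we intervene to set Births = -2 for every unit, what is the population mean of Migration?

The intervention sets Births=-2 in all 5 units regardless of Rainfall. Recomputing Migration per unit gives -3, 3, 2, 4, -2; average 0.8.

0.8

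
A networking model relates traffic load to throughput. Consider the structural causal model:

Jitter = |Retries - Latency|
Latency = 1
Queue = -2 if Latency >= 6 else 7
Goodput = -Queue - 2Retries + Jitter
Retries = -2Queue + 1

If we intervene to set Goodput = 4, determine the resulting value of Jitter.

The intervention breaks the incoming arrows to Goodput: Goodput = -Queue - 2Retries + Jitter no longer applies, and Goodput = 4.
Since Jitter is not a descendant of the intervened variable, it is unaffected.
Queue = -2 if Latency >= 6 else 7  [with Latency=1]  = 7
Retries = -2Queue + 1  [with Queue=7]  = -13
Jitter = |Retries - Latency|  [with Retries=-13, Latency=1]  = 14

14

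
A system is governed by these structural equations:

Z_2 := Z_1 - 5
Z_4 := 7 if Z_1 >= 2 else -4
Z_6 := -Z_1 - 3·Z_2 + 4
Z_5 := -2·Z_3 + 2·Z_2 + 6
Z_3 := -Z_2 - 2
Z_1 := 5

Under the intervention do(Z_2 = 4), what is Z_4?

7

Under do(Z_2=4), the mechanism Z_2 := Z_1 - 5 is discarded; Z_2 is fixed at 4.
Since Z_4 is not a descendant of the intervened variable, it is unaffected.
Z_4 = 7 if Z_1 >= 2 else -4  [with Z_1=5]  = 7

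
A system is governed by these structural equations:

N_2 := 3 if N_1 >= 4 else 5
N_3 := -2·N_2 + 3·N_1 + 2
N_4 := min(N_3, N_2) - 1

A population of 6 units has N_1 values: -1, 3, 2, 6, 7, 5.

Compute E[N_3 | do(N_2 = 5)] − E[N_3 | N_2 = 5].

Every unit gets N_2=5 under the intervention. N_3 values become -11, 1, -2, 10, 13, 7; E[N_3|do(N_2=5)] = 3.
Observing N_2=5 restricts to units where N_2's equation naturally yields 5: N_1 ∈ {-1, 3, 2}. In that subpopulation N_3 = -11, 1, -2, mean -4.
Difference = 3 − (-4) = 7.

7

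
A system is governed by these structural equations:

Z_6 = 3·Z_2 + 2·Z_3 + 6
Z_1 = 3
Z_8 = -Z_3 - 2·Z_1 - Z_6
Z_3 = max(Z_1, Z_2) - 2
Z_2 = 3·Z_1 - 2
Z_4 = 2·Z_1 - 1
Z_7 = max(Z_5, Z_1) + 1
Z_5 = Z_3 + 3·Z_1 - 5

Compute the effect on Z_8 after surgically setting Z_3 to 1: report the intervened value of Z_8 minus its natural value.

12

The intervention breaks the incoming arrows to Z_3: Z_3 = max(Z_1, Z_2) - 2 no longer applies, and Z_3 = 1.
Z_2 = 3·Z_1 - 2  [with Z_1=3]  = 7
Z_6 = 3·Z_2 + 2·Z_3 + 6  [with Z_2=7, Z_3=1]  = 29
Z_8 = -Z_3 - 2·Z_1 - Z_6  [with Z_3=1, Z_1=3, Z_6=29]  = -36
Without intervention: Z_2 = 3·Z_1 - 2  [with Z_1=3]  = 7; Z_3 = max(Z_1, Z_2) - 2  [with Z_1=3, Z_2=7]  = 5; Z_6 = 3·Z_2 + 2·Z_3 + 6  [with Z_2=7, Z_3=5]  = 37; Z_8 = -Z_3 - 2·Z_1 - Z_6  [with Z_3=5, Z_1=3, Z_6=37]  = -48.
Change = -36 − (-48) = 12.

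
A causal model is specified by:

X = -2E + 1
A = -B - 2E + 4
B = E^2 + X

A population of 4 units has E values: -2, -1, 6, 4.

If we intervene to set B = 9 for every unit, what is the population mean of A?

The intervention sets B=9 in all 4 units regardless of E. Recomputing A per unit gives -1, -3, -17, -13; average -8.5.

-8.5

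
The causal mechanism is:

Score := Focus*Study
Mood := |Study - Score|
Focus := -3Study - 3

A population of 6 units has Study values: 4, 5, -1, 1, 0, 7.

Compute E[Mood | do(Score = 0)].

Every unit gets Score=0 under the intervention. Mood values become 4, 5, 1, 1, 0, 7; E[Mood|do(Score=0)] = 3.

3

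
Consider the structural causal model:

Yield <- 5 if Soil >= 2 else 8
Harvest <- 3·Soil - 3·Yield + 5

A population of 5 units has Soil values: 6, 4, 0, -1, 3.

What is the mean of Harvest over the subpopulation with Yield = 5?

3

Conditioning on Yield=5 selects the 3 unit(s) with Soil ∈ {6, 4, 3}. Their Harvest values: 8, 2, -1. Mean = 3.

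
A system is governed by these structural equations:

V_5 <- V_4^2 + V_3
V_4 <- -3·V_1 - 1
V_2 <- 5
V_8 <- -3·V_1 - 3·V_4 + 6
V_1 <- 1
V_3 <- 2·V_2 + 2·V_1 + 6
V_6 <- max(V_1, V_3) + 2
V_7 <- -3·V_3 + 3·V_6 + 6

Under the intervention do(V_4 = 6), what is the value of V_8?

-15

do(V_4=6) replaces the equation V_4 <- -3·V_1 - 1 with the constant V_4 = 6.
V_8 = -3·V_1 - 3·V_4 + 6  [with V_1=1, V_4=6]  = -15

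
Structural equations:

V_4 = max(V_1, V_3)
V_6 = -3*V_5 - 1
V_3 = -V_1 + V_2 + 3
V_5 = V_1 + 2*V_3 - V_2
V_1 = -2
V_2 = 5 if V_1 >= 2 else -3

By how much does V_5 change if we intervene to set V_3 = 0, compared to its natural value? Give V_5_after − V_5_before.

do(V_3=0) replaces the equation V_3 = -V_1 + V_2 + 3 with the constant V_3 = 0.
V_2 = 5 if V_1 >= 2 else -3  [with V_1=-2]  = -3
V_5 = V_1 + 2*V_3 - V_2  [with V_1=-2, V_3=0, V_2=-3]  = 1
Without intervention: V_2 = 5 if V_1 >= 2 else -3  [with V_1=-2]  = -3; V_3 = -V_1 + V_2 + 3  [with V_1=-2, V_2=-3]  = 2; V_5 = V_1 + 2*V_3 - V_2  [with V_1=-2, V_3=2, V_2=-3]  = 5.
Change = 1 − 5 = -4.

-4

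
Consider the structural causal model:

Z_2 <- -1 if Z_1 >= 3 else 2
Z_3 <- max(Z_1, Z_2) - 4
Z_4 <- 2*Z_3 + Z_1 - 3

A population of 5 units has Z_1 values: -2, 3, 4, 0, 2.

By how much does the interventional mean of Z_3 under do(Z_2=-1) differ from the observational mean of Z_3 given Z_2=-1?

The intervention sets Z_2=-1 in all 5 units regardless of Z_1. Recomputing Z_3 per unit gives -5, -1, 0, -4, -2; average -2.4.
Observing Z_2=-1 restricts to units where Z_2's equation naturally yields -1: Z_1 ∈ {3, 4}. In that subpopulation Z_3 = -1, 0, mean -0.5.
Difference = -2.4 − (-0.5) = -1.9.

-1.9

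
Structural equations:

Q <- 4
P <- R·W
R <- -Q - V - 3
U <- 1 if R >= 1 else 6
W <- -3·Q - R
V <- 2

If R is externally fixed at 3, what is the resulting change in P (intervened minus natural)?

The intervention breaks the incoming arrows to R: R <- -Q - V - 3 no longer applies, and R = 3.
W = -3·Q - R  [with Q=4, R=3]  = -15
P = R·W  [with R=3, W=-15]  = -45
Without intervention: R = -Q - V - 3  [with Q=4, V=2]  = -9; W = -3·Q - R  [with Q=4, R=-9]  = -3; P = R·W  [with R=-9, W=-3]  = 27.
Change = -45 − 27 = -72.

-72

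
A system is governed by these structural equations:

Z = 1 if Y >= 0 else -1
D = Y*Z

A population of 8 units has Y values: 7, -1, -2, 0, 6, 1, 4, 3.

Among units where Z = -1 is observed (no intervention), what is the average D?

1.5

Observing Z=-1 restricts to units where Z's equation naturally yields -1: Y ∈ {-1, -2}. In that subpopulation D = 1, 2, mean 1.5.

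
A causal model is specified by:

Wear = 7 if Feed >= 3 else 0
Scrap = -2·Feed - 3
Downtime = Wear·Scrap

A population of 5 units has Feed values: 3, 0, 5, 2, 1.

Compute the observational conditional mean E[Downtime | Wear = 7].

Conditioning on Wear=7 selects the 2 unit(s) with Feed ∈ {3, 5}. Their Downtime values: -63, -91. Mean = -77.

-77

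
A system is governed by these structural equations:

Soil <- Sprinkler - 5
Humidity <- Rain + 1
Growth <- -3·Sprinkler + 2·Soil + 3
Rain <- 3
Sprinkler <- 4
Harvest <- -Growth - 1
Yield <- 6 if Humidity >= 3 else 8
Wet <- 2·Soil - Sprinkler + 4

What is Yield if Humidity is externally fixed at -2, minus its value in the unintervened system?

Intervening sets Humidity = -2 and removes its equation (Humidity <- Rain + 1).
Yield = 6 if Humidity >= 3 else 8  [with Humidity=-2]  = 8
Without intervention: Humidity = Rain + 1  [with Rain=3]  = 4; Yield = 6 if Humidity >= 3 else 8  [with Humidity=4]  = 6.
Change = 8 − 6 = 2.

2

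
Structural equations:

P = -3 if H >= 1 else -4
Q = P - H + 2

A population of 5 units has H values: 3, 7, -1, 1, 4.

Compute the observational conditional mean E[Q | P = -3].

Observing P=-3 restricts to units where P's equation naturally yields -3: H ∈ {3, 7, 1, 4}. In that subpopulation Q = -4, -8, -2, -5, mean -4.75.

-4.75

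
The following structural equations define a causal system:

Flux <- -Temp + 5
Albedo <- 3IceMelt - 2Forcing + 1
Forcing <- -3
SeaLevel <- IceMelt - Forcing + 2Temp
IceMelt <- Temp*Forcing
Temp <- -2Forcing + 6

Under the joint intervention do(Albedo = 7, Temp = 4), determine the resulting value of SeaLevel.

The joint intervention fixes Albedo = 7, Temp = 4, removing each variable's own equation.
IceMelt = Temp*Forcing  [with Temp=4, Forcing=-3]  = -12
SeaLevel = IceMelt - Forcing + 2Temp  [with IceMelt=-12, Forcing=-3, Temp=4]  = -1

-1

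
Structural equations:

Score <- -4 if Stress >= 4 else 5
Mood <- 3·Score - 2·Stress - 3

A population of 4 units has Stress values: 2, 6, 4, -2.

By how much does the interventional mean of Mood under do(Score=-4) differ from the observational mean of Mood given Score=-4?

5

do(Score=-4) breaks Score's dependence on Stress. With Score=-4 fixed, Mood across the units is -19, -27, -23, -11, mean -20.
E[Mood|Score=-4] averages over only the 2 units with Score=-4 (Stress = 6, 4): Mood = -27, -23, mean -25.
Difference = -20 − (-25) = 5.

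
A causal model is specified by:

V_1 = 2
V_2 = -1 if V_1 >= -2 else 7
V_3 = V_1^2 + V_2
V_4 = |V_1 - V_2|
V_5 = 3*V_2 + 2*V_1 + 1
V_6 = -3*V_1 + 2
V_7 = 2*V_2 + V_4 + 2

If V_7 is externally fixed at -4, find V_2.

-1

Under do(V_7=-4), the mechanism V_7 = 2*V_2 + V_4 + 2 is discarded; V_7 is fixed at -4.
V_2 is not downstream of the intervention, so its value is determined by the original equations.
V_2 = -1 if V_1 >= -2 else 7  [with V_1=2]  = -1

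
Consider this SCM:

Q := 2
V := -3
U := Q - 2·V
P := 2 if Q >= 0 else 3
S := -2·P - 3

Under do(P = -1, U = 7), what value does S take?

-1

The joint intervention fixes P = -1, U = 7, removing each variable's own equation.
S = -2·P - 3  [with P=-1]  = -1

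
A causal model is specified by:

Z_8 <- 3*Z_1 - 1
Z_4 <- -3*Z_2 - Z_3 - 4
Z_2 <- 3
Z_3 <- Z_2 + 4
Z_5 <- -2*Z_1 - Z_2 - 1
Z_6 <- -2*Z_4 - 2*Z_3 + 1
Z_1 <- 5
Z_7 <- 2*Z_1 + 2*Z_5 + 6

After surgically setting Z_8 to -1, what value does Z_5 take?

do(Z_8=-1) replaces the equation Z_8 <- 3*Z_1 - 1 with the constant Z_8 = -1.
Z_5 is not downstream of the intervention, so its value is determined by the original equations.
Z_5 = -2*Z_1 - Z_2 - 1  [with Z_1=5, Z_2=3]  = -14

-14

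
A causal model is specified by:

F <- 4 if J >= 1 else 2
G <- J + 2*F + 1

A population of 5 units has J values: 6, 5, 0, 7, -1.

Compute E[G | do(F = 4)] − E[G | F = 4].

do(F=4) breaks F's dependence on J. With F=4 fixed, G across the units is 15, 14, 9, 16, 8, mean 12.4.
Observing F=4 restricts to units where F's equation naturally yields 4: J ∈ {6, 5, 7}. In that subpopulation G = 15, 14, 16, mean 15.
Difference = 12.4 − 15 = -2.6.

-2.6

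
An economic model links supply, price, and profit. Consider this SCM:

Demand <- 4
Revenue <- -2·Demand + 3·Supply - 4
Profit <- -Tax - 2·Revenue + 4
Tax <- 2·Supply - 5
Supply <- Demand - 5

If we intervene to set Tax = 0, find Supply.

-1

The intervention breaks the incoming arrows to Tax: Tax <- 2·Supply - 5 no longer applies, and Tax = 0.
Since Supply is not a descendant of the intervened variable, it is unaffected.
Supply = Demand - 5  [with Demand=4]  = -1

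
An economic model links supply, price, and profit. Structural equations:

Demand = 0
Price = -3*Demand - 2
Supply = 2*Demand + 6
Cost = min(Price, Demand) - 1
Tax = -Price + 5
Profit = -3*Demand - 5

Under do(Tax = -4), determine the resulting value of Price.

Under do(Tax=-4), the mechanism Tax = -Price + 5 is discarded; Tax is fixed at -4.
No directed path runs from Tax to Price, so Price keeps its natural value.
Price = -3*Demand - 2  [with Demand=0]  = -2

-2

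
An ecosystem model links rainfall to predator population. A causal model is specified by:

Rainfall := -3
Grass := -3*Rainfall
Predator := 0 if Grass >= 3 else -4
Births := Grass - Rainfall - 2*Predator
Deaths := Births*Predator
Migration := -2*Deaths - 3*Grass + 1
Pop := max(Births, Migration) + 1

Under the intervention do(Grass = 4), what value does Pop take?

Under do(Grass=4), the mechanism Grass := -3*Rainfall is discarded; Grass is fixed at 4.
Predator = 0 if Grass >= 3 else -4  [with Grass=4]  = 0
Births = Grass - Rainfall - 2*Predator  [with Grass=4, Rainfall=-3, Predator=0]  = 7
Deaths = Births*Predator  [with Births=7, Predator=0]  = 0
Migration = -2*Deaths - 3*Grass + 1  [with Deaths=0, Grass=4]  = -11
Pop = max(Births, Migration) + 1  [with Births=7, Migration=-11]  = 8

8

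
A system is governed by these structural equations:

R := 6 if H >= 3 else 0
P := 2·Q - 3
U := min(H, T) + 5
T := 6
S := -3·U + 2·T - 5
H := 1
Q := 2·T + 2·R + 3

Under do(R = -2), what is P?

The intervention breaks the incoming arrows to R: R := 6 if H >= 3 else 0 no longer applies, and R = -2.
Q = 2·T + 2·R + 3  [with T=6, R=-2]  = 11
P = 2·Q - 3  [with Q=11]  = 19

19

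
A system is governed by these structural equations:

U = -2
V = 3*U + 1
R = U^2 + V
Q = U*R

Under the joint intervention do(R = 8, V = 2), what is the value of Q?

The joint intervention fixes R = 8, V = 2, removing each variable's own equation.
Q = U*R  [with U=-2, R=8]  = -16

-16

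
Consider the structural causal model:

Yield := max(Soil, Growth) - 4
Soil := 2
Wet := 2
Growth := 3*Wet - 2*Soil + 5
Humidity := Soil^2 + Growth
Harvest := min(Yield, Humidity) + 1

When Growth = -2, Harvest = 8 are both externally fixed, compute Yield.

The joint intervention fixes Growth = -2, Harvest = 8, removing each variable's own equation.
Yield = max(Soil, Growth) - 4  [with Soil=2, Growth=-2]  = -2

-2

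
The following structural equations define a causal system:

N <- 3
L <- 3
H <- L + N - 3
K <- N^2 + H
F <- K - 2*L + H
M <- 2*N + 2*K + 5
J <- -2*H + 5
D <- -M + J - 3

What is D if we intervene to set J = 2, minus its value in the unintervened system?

do(J=2) replaces the equation J <- -2*H + 5 with the constant J = 2.
H = L + N - 3  [with L=3, N=3]  = 3
K = N^2 + H  [with N=3, H=3]  = 12
M = 2*N + 2*K + 5  [with N=3, K=12]  = 35
D = -M + J - 3  [with M=35, J=2]  = -36
Without intervention: H = L + N - 3  [with L=3, N=3]  = 3; K = N^2 + H  [with N=3, H=3]  = 12; M = 2*N + 2*K + 5  [with N=3, K=12]  = 35; J = -2*H + 5  [with H=3]  = -1; D = -M + J - 3  [with M=35, J=-1]  = -39.
Change = -36 − (-39) = 3.

3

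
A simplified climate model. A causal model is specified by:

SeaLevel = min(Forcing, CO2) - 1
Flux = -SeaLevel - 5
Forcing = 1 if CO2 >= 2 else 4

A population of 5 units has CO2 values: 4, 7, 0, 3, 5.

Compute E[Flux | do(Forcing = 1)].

The intervention sets Forcing=1 in all 5 units regardless of CO2. Recomputing Flux per unit gives -5, -5, -4, -5, -5; average -4.8.

-4.8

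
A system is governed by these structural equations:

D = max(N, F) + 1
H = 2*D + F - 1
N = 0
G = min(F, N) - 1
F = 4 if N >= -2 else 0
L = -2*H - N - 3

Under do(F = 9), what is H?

do(F=9) replaces the equation F = 4 if N >= -2 else 0 with the constant F = 9.
D = max(N, F) + 1  [with N=0, F=9]  = 10
H = 2*D + F - 1  [with D=10, F=9]  = 28

28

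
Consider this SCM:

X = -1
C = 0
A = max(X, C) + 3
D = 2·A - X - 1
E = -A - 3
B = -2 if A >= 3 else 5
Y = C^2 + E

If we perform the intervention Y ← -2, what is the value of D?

6

Under do(Y=-2), the mechanism Y = C^2 + E is discarded; Y is fixed at -2.
Since D is not a descendant of the intervened variable, it is unaffected.
A = max(X, C) + 3  [with X=-1, C=0]  = 3
D = 2·A - X - 1  [with A=3, X=-1]  = 6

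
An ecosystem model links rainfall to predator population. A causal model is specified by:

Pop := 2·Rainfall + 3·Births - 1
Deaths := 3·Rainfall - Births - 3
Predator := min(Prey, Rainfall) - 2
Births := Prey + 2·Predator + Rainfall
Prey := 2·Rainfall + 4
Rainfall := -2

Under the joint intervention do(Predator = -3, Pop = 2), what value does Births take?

Setting Predator = -3, Pop = 2 by intervention discards those variables' equations.
Prey = 2·Rainfall + 4  [with Rainfall=-2]  = 0
Births = Prey + 2·Predator + Rainfall  [with Prey=0, Predator=-3, Rainfall=-2]  = -8

-8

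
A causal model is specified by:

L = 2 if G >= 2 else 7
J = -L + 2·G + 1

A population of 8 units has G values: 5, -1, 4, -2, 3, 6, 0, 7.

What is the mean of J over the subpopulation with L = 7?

-8

E[J|L=7] averages over only the 3 units with L=7 (G = -1, -2, 0): J = -8, -10, -6, mean -8.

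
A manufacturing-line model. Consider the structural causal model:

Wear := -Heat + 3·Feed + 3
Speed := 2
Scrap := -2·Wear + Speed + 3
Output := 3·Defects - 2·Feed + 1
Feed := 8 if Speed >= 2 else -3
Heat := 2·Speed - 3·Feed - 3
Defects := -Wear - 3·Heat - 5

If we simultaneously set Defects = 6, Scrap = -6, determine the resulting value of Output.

3

Under do(Defects = 6, Scrap = -6), each intervened variable's structural equation is replaced by its fixed value.
Feed = 8 if Speed >= 2 else -3  [with Speed=2]  = 8
Output = 3·Defects - 2·Feed + 1  [with Defects=6, Feed=8]  = 3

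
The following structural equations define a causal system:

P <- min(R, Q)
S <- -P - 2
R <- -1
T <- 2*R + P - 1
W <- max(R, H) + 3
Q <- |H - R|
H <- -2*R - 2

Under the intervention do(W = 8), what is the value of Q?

1

Intervening sets W = 8 and removes its equation (W <- max(R, H) + 3).
Q is not downstream of the intervention, so its value is determined by the original equations.
H = -2*R - 2  [with R=-1]  = 0
Q = |H - R|  [with H=0, R=-1]  = 1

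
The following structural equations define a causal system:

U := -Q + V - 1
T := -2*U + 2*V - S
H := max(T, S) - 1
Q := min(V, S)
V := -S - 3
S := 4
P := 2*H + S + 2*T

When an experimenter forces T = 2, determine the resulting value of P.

Under do(T=2), the mechanism T := -2*U + 2*V - S is discarded; T is fixed at 2.
H = max(T, S) - 1  [with T=2, S=4]  = 3
P = 2*H + S + 2*T  [with H=3, S=4, T=2]  = 14

14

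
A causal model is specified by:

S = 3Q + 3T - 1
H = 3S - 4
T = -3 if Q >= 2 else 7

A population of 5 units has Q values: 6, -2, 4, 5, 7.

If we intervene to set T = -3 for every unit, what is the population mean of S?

2

Under do(T=-3), T's equation is replaced by T=-3 for every unit. Per-unit S: 8, -16, 2, 5, 11. Mean = 2.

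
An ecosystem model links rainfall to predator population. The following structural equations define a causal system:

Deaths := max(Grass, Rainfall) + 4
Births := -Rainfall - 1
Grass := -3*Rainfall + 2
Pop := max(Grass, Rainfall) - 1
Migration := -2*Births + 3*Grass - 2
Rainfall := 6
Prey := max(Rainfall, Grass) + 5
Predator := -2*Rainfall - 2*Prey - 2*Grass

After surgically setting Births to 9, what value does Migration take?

-68

Under do(Births=9), the mechanism Births := -Rainfall - 1 is discarded; Births is fixed at 9.
Grass = -3*Rainfall + 2  [with Rainfall=6]  = -16
Migration = -2*Births + 3*Grass - 2  [with Births=9, Grass=-16]  = -68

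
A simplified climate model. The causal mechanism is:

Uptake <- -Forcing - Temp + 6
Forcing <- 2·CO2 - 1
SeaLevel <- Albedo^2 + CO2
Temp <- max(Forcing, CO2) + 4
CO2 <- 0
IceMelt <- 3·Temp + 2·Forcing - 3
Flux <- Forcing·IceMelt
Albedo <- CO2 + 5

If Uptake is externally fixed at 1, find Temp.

Under do(Uptake=1), the mechanism Uptake <- -Forcing - Temp + 6 is discarded; Uptake is fixed at 1.
No directed path runs from Uptake to Temp, so Temp keeps its natural value.
Forcing = 2·CO2 - 1  [with CO2=0]  = -1
Temp = max(Forcing, CO2) + 4  [with Forcing=-1, CO2=0]  = 4

4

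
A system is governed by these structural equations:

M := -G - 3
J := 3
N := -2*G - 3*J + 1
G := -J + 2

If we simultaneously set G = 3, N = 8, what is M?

Setting G = 3, N = 8 by intervention discards those variables' equations.
M = -G - 3  [with G=3]  = -6

-6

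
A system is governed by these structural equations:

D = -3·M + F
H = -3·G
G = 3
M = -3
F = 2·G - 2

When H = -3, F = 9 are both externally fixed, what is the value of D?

18

The joint intervention fixes H = -3, F = 9, removing each variable's own equation.
D = -3·M + F  [with M=-3, F=9]  = 18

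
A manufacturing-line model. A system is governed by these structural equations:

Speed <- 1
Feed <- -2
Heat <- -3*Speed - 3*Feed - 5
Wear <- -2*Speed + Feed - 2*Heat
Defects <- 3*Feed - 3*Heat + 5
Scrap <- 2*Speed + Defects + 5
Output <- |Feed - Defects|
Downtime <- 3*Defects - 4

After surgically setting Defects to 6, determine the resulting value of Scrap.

13

The intervention breaks the incoming arrows to Defects: Defects <- 3*Feed - 3*Heat + 5 no longer applies, and Defects = 6.
Scrap = 2*Speed + Defects + 5  [with Speed=1, Defects=6]  = 13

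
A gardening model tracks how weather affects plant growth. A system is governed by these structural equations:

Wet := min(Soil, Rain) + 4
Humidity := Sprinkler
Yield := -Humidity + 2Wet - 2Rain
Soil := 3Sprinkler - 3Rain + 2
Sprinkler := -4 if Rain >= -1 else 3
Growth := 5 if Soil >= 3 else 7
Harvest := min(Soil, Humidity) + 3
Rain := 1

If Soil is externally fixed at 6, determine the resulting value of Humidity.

-4

The intervention breaks the incoming arrows to Soil: Soil := 3Sprinkler - 3Rain + 2 no longer applies, and Soil = 6.
No directed path runs from Soil to Humidity, so Humidity keeps its natural value.
Sprinkler = -4 if Rain >= -1 else 3  [with Rain=1]  = -4
Humidity = Sprinkler  [with Sprinkler=-4]  = -4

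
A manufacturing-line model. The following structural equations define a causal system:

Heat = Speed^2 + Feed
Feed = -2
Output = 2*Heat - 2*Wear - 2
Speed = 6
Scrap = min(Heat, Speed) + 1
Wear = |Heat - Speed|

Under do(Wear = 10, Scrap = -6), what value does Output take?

The joint intervention fixes Wear = 10, Scrap = -6, removing each variable's own equation.
Heat = Speed^2 + Feed  [with Speed=6, Feed=-2]  = 34
Output = 2*Heat - 2*Wear - 2  [with Heat=34, Wear=10]  = 46

46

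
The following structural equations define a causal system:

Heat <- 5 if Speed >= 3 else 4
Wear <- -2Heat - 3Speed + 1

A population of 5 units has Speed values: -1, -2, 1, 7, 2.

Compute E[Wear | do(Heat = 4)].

-11.2

do(Heat=4) breaks Heat's dependence on Speed. With Heat=4 fixed, Wear across the units is -4, -1, -10, -28, -13, mean -11.2.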